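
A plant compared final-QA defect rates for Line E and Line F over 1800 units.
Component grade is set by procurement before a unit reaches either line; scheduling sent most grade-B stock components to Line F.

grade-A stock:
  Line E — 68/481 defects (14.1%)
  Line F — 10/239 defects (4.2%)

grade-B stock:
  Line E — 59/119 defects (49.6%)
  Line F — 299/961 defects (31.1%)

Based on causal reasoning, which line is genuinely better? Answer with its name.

Component grade differs across lines for reasons unrelated to any effect of the line itself, and it separately predicts the outcome — a classic confounder. We must compare within component grade levels.
Within each level — grade-A stock: 14.1% vs 4.2%; grade-B stock: 49.6% vs 31.1% — Line F is lower every time.

Line F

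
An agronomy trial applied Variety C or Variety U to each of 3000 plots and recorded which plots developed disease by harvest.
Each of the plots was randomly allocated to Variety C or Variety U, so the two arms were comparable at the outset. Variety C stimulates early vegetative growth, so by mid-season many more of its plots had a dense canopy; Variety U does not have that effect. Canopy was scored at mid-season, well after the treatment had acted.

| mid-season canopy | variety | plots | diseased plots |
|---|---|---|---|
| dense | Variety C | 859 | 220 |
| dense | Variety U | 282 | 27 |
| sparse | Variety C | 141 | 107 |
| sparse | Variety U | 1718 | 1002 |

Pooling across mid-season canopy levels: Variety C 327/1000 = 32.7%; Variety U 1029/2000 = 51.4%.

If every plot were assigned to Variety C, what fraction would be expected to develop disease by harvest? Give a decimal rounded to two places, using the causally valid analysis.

0.33

Mid-season canopy is recorded after the variety and is itself shifted by it — it sits on the causal path from variety to outcome. Conditioning on a mediator would strip out part of the effect we want; the pooled comparison gives the total causal effect.
So P(outcome | do(Variety C)) is just the pooled rate for Variety C: 327/1000 = 0.327.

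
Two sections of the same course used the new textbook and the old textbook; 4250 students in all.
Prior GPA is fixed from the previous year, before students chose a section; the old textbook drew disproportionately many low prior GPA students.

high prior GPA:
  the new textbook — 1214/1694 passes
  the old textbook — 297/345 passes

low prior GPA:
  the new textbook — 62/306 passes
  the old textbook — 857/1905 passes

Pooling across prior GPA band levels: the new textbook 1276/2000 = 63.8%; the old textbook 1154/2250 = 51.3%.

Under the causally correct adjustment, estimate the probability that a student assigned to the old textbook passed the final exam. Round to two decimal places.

0.65

Prior GPA band is set before the teaching method has any effect — it is not caused by the teaching method — and it independently drives the outcome. That makes it a confounder, so the causal comparison is within prior GPA band levels.
Standardising the old textbook to the population prior GPA band mix: 0.480·297/345 + 0.520·857/1905 = 0.647.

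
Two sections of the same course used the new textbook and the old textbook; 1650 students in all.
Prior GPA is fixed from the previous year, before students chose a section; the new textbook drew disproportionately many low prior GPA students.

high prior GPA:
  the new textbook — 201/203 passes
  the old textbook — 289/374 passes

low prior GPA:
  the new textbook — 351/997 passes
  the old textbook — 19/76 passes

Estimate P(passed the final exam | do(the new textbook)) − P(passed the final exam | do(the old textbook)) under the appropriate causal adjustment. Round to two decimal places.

+0.14

Nothing the teaching method does changes prior GPA band; the imbalance is an allocation artefact. With prior GPA band also predicting the outcome, the pooled figure is confounded, and the within-stratum comparison is the causal one.
Adjusting over the population distribution of prior GPA band: 0.350·(0.990−0.773) + 0.650·(0.352−0.250) = +0.142.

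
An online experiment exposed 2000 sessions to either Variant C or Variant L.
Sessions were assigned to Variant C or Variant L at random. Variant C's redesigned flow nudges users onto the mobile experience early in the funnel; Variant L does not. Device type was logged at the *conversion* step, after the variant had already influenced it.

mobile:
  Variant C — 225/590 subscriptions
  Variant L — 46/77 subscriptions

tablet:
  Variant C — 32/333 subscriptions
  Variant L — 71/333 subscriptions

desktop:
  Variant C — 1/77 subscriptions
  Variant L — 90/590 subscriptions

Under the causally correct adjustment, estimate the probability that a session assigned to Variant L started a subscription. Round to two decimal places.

Because the variant influences device type, device type is a post-treatment mediator, not a confounder. Stratifying on it would bias the estimate; the causal effect is the crude pooled difference.
So P(outcome | do(Variant L)) is just the pooled rate for Variant L: 207/1000 = 0.207.

0.21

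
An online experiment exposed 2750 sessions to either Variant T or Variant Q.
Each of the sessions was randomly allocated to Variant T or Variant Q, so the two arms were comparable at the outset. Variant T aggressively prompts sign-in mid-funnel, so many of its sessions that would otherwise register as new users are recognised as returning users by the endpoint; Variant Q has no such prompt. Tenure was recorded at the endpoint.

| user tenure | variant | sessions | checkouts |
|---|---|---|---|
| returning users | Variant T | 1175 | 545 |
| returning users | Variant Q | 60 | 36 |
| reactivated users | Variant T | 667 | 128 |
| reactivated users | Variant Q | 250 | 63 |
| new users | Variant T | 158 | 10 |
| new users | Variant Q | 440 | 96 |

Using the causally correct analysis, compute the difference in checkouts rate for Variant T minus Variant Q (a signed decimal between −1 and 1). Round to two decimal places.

Because the variant influences user tenure, user tenure is a post-treatment mediator, not a confounder. Stratifying on it would bias the estimate; the causal effect is the crude pooled difference.
The causal difference is the pooled difference: 0.342 − 0.260 = +0.082.

+0.08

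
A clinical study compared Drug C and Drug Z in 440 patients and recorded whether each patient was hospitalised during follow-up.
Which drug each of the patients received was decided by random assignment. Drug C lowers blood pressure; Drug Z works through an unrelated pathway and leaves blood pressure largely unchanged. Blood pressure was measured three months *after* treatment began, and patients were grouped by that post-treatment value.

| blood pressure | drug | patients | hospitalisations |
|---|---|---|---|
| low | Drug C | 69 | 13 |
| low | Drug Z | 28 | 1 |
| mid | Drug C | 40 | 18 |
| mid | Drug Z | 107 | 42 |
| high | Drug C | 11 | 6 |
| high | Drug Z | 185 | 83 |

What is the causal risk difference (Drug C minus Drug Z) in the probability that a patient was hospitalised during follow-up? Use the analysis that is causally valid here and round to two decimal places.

-0.09

Within every blood pressure level Drug Z has the lower rate, yet pooled Drug C does — Simpson's reversal.
Blood pressure lies on the pathway drug → blood pressure → outcome, so adjusting for it blocks the indirect effect. For the total causal effect of drug, use the unadjusted pooled rates.
The causal difference is the pooled difference: 0.308 − 0.394 = -0.085.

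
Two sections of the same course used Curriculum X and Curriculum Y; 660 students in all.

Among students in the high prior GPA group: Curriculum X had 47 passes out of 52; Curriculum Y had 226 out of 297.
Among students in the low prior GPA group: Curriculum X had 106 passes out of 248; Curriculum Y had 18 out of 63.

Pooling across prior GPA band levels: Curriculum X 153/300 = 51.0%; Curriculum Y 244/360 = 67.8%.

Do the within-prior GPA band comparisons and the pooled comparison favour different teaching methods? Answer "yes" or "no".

yes

Within each prior GPA band level (high prior GPA 90.4% vs 76.1%; low prior GPA 42.7% vs 28.6%), Curriculum X has the higher rate every time. Pooled: 51.0% vs 67.8% — Curriculum Y has the higher rate overall. The two comparisons disagree.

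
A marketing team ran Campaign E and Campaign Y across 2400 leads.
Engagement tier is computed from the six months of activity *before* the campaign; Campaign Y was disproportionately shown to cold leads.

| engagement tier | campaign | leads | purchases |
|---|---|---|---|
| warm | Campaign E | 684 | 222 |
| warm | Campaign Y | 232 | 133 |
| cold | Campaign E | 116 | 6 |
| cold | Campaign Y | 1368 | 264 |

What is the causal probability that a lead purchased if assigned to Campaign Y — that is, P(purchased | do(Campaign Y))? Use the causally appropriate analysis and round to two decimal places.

Engagement tier is set before the campaign has any effect — it is not caused by the campaign — and it independently drives the outcome. That makes it a confounder, so the causal comparison is within engagement tier levels.
Standardising Campaign Y to the population engagement tier mix: 0.382·133/232 + 0.618·264/1368 = 0.338.

0.34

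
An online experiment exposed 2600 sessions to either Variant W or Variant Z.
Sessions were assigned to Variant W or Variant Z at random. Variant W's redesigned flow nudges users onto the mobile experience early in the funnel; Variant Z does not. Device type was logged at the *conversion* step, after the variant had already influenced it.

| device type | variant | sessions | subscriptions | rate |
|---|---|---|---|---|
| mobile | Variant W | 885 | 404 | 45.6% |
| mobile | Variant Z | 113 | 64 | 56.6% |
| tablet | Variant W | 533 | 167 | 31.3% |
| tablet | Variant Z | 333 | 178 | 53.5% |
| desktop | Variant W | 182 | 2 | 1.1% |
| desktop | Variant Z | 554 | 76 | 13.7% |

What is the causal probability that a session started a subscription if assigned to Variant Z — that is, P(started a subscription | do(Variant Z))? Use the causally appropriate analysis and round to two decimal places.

Device type lies on the pathway variant → device type → outcome, so adjusting for it blocks the indirect effect. For the total causal effect of variant, use the unadjusted pooled rates.
So P(outcome | do(Variant Z)) is just the pooled rate for Variant Z: 318/1000 = 0.318.

0.32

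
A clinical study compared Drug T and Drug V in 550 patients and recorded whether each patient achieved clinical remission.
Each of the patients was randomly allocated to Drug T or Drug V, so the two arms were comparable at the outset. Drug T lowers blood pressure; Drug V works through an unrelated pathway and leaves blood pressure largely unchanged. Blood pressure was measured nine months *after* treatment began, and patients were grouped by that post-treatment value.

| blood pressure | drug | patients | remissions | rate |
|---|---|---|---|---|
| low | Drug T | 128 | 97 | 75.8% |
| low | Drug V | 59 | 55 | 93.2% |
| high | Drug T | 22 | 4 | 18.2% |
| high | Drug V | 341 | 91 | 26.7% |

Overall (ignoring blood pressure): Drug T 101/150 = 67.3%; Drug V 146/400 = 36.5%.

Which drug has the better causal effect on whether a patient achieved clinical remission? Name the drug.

Drug V is higher inside every blood pressure stratum but Drug T is higher in aggregate. Whether to stratify depends on how blood pressure relates to the drug.
Blood pressure here is a post-treatment variable shaped by the drug; conditioning on it would introduce bias rather than remove it. The overall comparison is the causal one.
Pooled: Drug T 67.3% vs Drug V 36.5%; Drug T is higher overall.

Drug T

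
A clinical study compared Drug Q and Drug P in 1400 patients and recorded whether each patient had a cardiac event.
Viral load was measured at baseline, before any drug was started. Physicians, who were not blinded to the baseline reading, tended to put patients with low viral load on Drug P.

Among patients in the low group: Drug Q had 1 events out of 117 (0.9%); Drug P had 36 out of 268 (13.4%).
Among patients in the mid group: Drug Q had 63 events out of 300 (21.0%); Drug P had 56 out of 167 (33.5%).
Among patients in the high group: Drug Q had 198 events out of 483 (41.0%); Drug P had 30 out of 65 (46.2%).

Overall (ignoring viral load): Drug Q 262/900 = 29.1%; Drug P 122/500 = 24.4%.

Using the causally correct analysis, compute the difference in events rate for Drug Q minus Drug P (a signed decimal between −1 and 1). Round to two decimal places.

-0.10

Viral load differs across drugs for reasons unrelated to any effect of the drug itself, and it separately predicts the outcome — a classic confounder. We must compare within viral load levels.
Adjusting over the population distribution of viral load: 0.275·(0.009−0.134) + 0.334·(0.210−0.335) + 0.391·(0.410−0.462) = -0.097.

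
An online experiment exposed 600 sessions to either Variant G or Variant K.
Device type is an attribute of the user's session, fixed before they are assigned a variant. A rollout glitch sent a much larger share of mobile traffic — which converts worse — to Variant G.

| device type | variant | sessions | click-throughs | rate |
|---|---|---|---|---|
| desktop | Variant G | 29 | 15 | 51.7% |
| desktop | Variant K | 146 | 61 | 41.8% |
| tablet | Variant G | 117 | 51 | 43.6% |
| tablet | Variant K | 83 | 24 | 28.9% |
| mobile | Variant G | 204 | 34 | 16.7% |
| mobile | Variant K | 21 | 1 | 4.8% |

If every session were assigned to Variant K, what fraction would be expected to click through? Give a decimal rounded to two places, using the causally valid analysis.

0.24

The stratified and pooled comparisons disagree (Variant G wins within each device type; Variant K wins overall), so the answer turns on the causal role of device type.
Nothing the variant does changes device type; the imbalance is an allocation artefact. With device type also predicting the outcome, the pooled figure is confounded, and the within-stratum comparison is the causal one.
Standardising Variant K to the population device type mix: 0.292·61/146 + 0.333·24/83 + 0.375·1/21 = 0.236.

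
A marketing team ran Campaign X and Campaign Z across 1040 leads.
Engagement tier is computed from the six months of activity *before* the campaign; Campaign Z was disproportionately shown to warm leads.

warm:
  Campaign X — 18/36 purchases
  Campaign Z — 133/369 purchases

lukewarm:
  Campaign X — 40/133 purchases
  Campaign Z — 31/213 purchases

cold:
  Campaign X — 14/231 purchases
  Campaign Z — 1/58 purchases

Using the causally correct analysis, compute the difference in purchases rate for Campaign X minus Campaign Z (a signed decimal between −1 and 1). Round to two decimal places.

Here engagement tier is a common cause — it drives both which campaign a case falls under and the outcome. The crude comparison mixes populations; the stratum-specific rates are the causally relevant ones.
Adjusting over the population distribution of engagement tier: 0.389·(0.500−0.360) + 0.333·(0.301−0.146) + 0.278·(0.061−0.017) = +0.118.

+0.12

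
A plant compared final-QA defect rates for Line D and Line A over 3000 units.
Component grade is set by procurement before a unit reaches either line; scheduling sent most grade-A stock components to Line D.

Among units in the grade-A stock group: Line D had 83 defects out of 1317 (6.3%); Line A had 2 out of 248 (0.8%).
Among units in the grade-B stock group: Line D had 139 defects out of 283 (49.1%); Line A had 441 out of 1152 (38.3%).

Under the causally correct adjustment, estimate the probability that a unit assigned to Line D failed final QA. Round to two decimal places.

0.27

Within every component grade level Line A has the lower rate, yet pooled Line D does — Simpson's reversal.
Here component grade is a common cause — it drives both which line a case falls under and the outcome. The crude comparison mixes populations; the stratum-specific rates are the causally relevant ones.
Standardising Line D to the population component grade mix: 0.522·83/1317 + 0.478·139/283 = 0.268.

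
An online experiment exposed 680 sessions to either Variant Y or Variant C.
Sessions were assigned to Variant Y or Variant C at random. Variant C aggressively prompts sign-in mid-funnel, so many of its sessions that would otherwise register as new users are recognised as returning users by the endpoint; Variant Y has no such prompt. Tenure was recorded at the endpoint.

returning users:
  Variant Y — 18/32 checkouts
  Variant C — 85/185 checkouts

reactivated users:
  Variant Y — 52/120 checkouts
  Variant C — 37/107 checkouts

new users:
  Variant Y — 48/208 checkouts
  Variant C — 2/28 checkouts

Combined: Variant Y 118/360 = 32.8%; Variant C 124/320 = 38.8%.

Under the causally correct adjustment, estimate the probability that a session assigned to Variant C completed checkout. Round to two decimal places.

0.39

The user tenure-specific comparison favours Variant Y throughout, but the pooled figures favour Variant C. The question is whether to condition on user tenure.
User tenure is recorded after the variant and is itself shifted by it — it sits on the causal path from variant to outcome. Conditioning on a mediator would strip out part of the effect we want; the pooled comparison gives the total causal effect.
So P(outcome | do(Variant C)) is just the pooled rate for Variant C: 124/320 = 0.388.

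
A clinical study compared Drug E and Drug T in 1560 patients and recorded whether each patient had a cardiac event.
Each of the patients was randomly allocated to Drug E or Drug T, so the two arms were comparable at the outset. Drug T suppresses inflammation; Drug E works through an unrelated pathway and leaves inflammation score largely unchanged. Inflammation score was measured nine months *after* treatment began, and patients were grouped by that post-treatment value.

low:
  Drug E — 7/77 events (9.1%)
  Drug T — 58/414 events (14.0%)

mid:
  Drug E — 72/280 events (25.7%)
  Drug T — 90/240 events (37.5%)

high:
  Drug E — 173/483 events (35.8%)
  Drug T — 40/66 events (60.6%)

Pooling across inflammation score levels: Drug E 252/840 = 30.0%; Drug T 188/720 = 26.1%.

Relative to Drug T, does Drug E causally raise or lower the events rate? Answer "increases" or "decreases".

increases

The inflammation score-specific comparison favours Drug E throughout, but the pooled figures favour Drug T. The question is whether to condition on inflammation score.
Stratifying would compare drugs among patients the drugs themselves sorted into inflammation score groups — a form of selection on an intermediate. The unconditioned pooled rates give the total causal effect.
Pooled: Drug E 30.0% vs Drug T 26.1%; Drug T is lower overall.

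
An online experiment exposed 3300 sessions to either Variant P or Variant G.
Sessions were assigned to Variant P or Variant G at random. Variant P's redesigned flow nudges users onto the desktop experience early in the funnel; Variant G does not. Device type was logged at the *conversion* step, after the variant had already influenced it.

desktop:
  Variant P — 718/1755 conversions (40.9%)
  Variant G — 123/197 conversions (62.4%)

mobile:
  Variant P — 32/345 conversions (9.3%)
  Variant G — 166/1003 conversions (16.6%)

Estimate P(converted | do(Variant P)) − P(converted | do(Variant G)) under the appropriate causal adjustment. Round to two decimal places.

+0.12

The stratified and pooled comparisons disagree (Variant G wins within each device type; Variant P wins overall), so the answer turns on the causal role of device type.
Device type here is a post-treatment variable shaped by the variant; conditioning on it would introduce bias rather than remove it. The overall comparison is the causal one.
The causal difference is the pooled difference: 0.357 − 0.241 = +0.116.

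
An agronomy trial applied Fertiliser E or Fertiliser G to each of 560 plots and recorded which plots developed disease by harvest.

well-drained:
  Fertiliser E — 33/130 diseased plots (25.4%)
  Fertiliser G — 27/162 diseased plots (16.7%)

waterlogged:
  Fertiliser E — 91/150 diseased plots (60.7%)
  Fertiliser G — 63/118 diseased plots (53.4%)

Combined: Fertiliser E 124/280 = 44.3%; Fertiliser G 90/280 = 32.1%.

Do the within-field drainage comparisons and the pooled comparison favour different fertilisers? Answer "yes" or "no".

Within each field drainage level (well-drained 25.4% vs 16.7%; waterlogged 60.7% vs 53.4%), Fertiliser G has the lower rate every time. Pooled: 44.3% vs 32.1% — Fertiliser G has the lower rate overall. They agree.

no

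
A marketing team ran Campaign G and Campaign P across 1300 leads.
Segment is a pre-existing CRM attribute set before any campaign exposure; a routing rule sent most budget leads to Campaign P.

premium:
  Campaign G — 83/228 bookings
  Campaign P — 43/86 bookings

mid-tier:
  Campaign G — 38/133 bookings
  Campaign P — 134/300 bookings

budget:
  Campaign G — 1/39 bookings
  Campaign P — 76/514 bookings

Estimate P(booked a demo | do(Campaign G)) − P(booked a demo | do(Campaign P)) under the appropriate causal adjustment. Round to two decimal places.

Campaign P is higher inside every customer segment stratum but Campaign G is higher in aggregate. Whether to stratify depends on how customer segment relates to the campaign.
Since customer segment is a pre-existing factor (not a product of the campaign) and it affects the outcome on its own, it is a confounder. The stratified rates, not the pooled rate, identify the causal effect.
Adjusting over the population distribution of customer segment: 0.242·(0.364−0.500) + 0.333·(0.286−0.447) + 0.425·(0.026−0.148) = -0.138.

-0.14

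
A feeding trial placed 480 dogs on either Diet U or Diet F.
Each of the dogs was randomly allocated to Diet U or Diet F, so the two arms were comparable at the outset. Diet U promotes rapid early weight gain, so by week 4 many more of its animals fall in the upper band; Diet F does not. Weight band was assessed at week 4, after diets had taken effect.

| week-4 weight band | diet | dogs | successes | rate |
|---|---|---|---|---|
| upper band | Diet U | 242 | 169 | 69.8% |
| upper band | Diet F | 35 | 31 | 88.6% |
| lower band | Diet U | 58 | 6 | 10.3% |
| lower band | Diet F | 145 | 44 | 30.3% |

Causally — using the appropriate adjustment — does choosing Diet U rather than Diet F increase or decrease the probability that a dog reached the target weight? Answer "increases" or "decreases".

Week-4 weight band is recorded after the diet and is itself shifted by it — it sits on the causal path from diet to outcome. Conditioning on a mediator would strip out part of the effect we want; the pooled comparison gives the total causal effect.
Pooled: Diet U 58.3% vs Diet F 41.7%; Diet U is higher overall.

increases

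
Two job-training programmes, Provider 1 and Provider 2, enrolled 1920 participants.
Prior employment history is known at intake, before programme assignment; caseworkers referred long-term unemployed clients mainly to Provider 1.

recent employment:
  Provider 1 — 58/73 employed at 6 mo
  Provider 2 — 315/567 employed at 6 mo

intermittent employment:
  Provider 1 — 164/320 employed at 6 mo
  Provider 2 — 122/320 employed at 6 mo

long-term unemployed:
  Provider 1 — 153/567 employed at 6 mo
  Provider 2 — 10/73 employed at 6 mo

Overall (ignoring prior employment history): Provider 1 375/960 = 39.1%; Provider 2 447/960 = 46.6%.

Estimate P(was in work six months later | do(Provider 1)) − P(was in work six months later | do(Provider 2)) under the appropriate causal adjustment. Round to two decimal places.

+0.17

Here prior employment history is a common cause — it drives both which programme a case falls under and the outcome. The crude comparison mixes populations; the stratum-specific rates are the causally relevant ones.
Adjusting over the population distribution of prior employment history: 0.333·(0.795−0.556) + 0.333·(0.512−0.381) + 0.333·(0.270−0.137) = +0.168.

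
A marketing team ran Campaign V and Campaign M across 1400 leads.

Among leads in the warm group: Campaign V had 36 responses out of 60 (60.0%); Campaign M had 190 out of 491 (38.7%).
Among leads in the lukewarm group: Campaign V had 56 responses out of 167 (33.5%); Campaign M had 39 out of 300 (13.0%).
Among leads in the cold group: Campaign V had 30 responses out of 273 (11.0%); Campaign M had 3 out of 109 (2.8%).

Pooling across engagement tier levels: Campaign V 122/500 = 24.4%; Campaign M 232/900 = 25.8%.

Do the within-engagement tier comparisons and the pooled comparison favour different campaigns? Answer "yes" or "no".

Within each engagement tier level (warm 60.0% vs 38.7%; lukewarm 33.5% vs 13.0%; cold 11.0% vs 2.8%), Campaign V has the higher rate every time. Pooled: 24.4% vs 25.8% — Campaign M has the higher rate overall. The two comparisons disagree.

yes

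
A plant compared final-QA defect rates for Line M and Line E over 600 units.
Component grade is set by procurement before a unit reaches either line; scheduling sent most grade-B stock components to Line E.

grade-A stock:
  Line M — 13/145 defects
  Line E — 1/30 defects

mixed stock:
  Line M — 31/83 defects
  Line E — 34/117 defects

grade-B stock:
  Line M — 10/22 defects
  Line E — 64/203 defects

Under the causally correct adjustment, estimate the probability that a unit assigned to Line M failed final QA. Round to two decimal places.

The stratified and pooled comparisons disagree (Line E wins within each component grade; Line M wins overall), so the answer turns on the causal role of component grade.
Component grade is set before the line has any effect — it is not caused by the line — and it independently drives the outcome. That makes it a confounder, so the causal comparison is within component grade levels.
Standardising Line M to the population component grade mix: 0.292·13/145 + 0.333·31/83 + 0.375·10/22 = 0.321.

0.32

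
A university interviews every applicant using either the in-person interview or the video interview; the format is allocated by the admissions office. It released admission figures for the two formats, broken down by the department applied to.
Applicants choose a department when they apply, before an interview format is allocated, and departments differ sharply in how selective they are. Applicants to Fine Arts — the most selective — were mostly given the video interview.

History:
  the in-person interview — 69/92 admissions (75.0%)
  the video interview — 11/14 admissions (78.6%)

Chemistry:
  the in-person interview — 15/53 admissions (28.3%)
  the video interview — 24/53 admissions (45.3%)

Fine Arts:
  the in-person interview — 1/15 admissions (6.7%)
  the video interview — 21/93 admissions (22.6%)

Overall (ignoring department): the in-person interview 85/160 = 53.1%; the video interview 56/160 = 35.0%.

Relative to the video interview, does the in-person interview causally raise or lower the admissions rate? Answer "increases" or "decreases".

decreases

Within every department level the video interview has the higher rate, yet pooled the in-person interview does — Simpson's reversal.
Department differs across interview formats for reasons unrelated to any effect of the interview format itself, and it separately predicts the outcome — a classic confounder. We must compare within department levels.
Within each level — History: 75.0% vs 78.6%; Chemistry: 28.3% vs 45.3%; Fine Arts: 6.7% vs 22.6% — the video interview is higher every time.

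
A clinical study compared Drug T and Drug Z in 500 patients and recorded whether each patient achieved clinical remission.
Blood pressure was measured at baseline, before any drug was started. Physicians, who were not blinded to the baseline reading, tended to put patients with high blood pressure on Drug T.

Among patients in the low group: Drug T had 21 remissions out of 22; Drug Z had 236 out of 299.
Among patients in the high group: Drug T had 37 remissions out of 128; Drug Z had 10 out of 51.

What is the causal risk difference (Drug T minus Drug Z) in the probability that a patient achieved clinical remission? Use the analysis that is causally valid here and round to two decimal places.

+0.14

The blood pressure-specific comparison favours Drug T throughout, but the pooled figures favour Drug Z. The question is whether to condition on blood pressure.
Nothing the drug does changes blood pressure; the imbalance is an allocation artefact. With blood pressure also predicting the outcome, the pooled figure is confounded, and the within-stratum comparison is the causal one.
Adjusting over the population distribution of blood pressure: 0.642·(0.955−0.789) + 0.358·(0.289−0.196) = +0.139.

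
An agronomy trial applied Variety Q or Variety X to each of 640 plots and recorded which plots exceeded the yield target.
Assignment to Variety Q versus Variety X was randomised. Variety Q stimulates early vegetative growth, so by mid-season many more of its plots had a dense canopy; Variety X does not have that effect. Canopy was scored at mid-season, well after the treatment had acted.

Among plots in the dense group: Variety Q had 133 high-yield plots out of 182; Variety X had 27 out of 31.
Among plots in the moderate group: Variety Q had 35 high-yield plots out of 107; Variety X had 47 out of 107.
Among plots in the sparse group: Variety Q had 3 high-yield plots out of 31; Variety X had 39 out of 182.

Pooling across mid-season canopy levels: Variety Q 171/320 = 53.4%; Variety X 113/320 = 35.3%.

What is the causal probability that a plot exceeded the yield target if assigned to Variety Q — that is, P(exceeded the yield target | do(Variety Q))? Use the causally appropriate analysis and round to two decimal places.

Stratifying would compare varietys among plots the varietys themselves sorted into mid-season canopy groups — a form of selection on an intermediate. The unconditioned pooled rates give the total causal effect.
So P(outcome | do(Variety Q)) is just the pooled rate for Variety Q: 171/320 = 0.534.

0.53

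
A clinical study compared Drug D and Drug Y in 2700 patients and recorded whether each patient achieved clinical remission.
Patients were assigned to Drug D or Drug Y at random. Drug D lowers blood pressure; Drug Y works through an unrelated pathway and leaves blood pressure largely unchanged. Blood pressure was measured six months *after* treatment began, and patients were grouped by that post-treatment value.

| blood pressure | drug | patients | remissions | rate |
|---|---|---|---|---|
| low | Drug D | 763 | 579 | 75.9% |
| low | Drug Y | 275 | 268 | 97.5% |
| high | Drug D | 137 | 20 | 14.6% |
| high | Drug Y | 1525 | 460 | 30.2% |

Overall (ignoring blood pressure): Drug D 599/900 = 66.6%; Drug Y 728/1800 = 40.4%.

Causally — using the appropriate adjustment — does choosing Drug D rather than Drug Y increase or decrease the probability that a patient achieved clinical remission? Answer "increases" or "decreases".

increases

Blood pressure lies on the pathway drug → blood pressure → outcome, so adjusting for it blocks the indirect effect. For the total causal effect of drug, use the unadjusted pooled rates.
Pooled: Drug D 66.6% vs Drug Y 40.4%; Drug D is higher overall.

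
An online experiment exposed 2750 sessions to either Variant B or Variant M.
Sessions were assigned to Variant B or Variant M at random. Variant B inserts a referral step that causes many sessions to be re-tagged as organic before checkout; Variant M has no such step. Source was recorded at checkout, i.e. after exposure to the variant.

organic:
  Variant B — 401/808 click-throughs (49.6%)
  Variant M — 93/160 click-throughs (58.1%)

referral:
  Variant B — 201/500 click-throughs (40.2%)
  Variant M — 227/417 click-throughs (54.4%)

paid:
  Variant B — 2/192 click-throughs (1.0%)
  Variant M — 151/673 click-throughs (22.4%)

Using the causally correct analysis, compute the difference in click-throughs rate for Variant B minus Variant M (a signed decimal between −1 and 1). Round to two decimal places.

Stratifying would compare variants among sessions the variants themselves sorted into traffic source groups — a form of selection on an intermediate. The unconditioned pooled rates give the total causal effect.
The causal difference is the pooled difference: 0.403 − 0.377 = +0.026.

+0.03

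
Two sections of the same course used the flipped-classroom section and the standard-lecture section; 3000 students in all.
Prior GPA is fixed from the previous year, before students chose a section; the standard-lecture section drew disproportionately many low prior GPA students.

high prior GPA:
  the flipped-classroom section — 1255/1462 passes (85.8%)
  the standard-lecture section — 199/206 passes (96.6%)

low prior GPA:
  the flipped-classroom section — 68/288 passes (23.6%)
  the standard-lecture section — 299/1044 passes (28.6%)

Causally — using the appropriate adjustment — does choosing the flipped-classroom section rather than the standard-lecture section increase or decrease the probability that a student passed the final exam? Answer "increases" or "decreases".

decreases

The prior GPA band-specific comparison favours the standard-lecture section throughout, but the pooled figures favour the flipped-classroom section. The question is whether to condition on prior GPA band.
The imbalance in prior GPA band arose from how students were allocated, not from anything the teaching method did; and prior GPA band independently affects the outcome. The pooled gap is confounded — condition on prior GPA band.
Within each level — high prior GPA: 85.8% vs 96.6%; low prior GPA: 23.6% vs 28.6% — the standard-lecture section is higher every time.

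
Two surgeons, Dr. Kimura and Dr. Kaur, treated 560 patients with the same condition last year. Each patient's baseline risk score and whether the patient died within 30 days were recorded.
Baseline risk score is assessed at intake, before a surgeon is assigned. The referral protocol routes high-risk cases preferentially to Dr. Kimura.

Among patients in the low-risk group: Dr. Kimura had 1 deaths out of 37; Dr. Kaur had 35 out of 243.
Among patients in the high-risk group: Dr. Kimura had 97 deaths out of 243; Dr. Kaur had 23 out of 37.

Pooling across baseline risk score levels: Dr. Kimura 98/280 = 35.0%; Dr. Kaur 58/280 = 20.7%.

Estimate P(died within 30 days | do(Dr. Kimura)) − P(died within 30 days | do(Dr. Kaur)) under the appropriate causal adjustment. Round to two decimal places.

-0.17

Within every baseline risk score level Dr. Kimura has the lower rate, yet pooled Dr. Kaur does — Simpson's reversal.
The imbalance in baseline risk score arose from how patients were allocated, not from anything the surgeon did; and baseline risk score independently affects the outcome. The pooled gap is confounded — condition on baseline risk score.
Adjusting over the population distribution of baseline risk score: 0.500·(0.027−0.144) + 0.500·(0.399−0.622) = -0.170.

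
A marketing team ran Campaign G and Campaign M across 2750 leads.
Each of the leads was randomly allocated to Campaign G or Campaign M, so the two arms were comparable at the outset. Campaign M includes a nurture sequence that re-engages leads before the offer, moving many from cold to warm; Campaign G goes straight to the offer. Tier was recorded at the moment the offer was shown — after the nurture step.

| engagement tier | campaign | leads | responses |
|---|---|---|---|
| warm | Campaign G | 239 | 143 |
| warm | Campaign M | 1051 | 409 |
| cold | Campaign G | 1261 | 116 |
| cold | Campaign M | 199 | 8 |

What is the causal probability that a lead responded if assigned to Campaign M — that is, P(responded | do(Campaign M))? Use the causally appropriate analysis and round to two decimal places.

The distribution of engagement tier is itself part of what the campaign does — it is an intermediate outcome. Holding it fixed would remove that part of the effect; the total effect is the pooled difference.
So P(outcome | do(Campaign M)) is just the pooled rate for Campaign M: 417/1250 = 0.334.

0.33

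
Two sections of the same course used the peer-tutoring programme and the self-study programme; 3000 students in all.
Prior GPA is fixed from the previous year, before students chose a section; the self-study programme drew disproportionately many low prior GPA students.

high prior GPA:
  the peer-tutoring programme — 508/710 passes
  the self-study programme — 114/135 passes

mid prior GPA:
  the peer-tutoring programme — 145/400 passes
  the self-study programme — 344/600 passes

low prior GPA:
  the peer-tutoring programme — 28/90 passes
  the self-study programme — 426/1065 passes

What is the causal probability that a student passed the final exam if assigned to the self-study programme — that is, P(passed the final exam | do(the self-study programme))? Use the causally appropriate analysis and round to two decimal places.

0.58

The stratified and pooled comparisons disagree (the self-study programme wins within each prior GPA band; the peer-tutoring programme wins overall), so the answer turns on the causal role of prior GPA band.
Since prior GPA band is a pre-existing factor (not a product of the teaching method) and it affects the outcome on its own, it is a confounder. The stratified rates, not the pooled rate, identify the causal effect.
Standardising the self-study programme to the population prior GPA band mix: 0.282·114/135 + 0.333·344/600 + 0.385·426/1065 = 0.583.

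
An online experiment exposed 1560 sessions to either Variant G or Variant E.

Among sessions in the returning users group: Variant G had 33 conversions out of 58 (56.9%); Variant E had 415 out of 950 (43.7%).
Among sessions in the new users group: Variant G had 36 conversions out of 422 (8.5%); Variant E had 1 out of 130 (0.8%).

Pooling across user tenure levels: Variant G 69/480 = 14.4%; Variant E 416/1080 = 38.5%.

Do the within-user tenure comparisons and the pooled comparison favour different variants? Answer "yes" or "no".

yes

Within each user tenure level (returning users 56.9% vs 43.7%; new users 8.5% vs 0.8%), Variant G has the higher rate every time. Pooled: 14.4% vs 38.5% — Variant E has the higher rate overall. The two comparisons disagree.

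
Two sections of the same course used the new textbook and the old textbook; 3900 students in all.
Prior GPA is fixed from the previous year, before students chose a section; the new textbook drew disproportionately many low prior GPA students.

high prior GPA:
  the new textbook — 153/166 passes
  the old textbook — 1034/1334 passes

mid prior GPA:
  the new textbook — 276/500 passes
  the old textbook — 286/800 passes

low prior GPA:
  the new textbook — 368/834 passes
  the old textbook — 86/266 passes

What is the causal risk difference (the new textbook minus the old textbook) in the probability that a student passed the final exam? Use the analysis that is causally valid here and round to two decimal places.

the new textbook is higher inside every prior GPA band stratum but the old textbook is higher in aggregate. Whether to stratify depends on how prior GPA band relates to the teaching method.
Prior GPA band differs across teaching methods for reasons unrelated to any effect of the teaching method itself, and it separately predicts the outcome — a classic confounder. We must compare within prior GPA band levels.
Adjusting over the population distribution of prior GPA band: 0.385·(0.922−0.775) + 0.333·(0.552−0.357) + 0.282·(0.441−0.323) = +0.154.

+0.15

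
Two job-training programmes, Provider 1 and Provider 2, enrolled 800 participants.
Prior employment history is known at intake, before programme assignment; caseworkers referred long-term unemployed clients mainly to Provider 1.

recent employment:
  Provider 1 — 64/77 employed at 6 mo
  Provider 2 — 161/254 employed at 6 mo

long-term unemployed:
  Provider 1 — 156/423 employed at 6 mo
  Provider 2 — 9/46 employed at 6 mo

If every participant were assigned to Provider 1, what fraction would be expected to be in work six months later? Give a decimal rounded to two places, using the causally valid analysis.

0.56

Here prior employment history is a common cause — it drives both which programme a case falls under and the outcome. The crude comparison mixes populations; the stratum-specific rates are the causally relevant ones.
Standardising Provider 1 to the population prior employment history mix: 0.414·64/77 + 0.586·156/423 = 0.560.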